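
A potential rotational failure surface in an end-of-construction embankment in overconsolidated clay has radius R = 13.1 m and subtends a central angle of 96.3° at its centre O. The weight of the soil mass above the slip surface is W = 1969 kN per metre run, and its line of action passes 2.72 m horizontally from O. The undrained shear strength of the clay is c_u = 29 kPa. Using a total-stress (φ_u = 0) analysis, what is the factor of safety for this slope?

FS = 1.56

Taking moments about the centre O, the resisting moment is provided by the undrained shear strength acting along the arc:
Arc length L_a = R·θ = 13.1·(96.3°·π/180) = 13.1·1.6808 = 22.02 m
M_R = c_u·L_a·R = 29·22.02·13.1 = 8364.6 kN·m/m
M_D = W·d = 1969·2.72 = 5355.7 kN·m/m
FS = M_R / M_D = 8364.6 / 5355.7 = 1.562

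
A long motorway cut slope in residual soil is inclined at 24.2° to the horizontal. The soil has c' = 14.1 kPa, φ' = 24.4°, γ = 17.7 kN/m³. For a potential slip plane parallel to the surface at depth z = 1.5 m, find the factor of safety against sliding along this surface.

For an infinite slope with a slip plane parallel to the surface (no pore pressure): FS = [c' + γz cos²β tanφ'] / [γz sinβ cosβ].
γz = 17.7·1.5 = 26.55 kN/m²
Numerator = 14.1 + 26.55·cos²24.2°·tan24.4° = 14.1 + 26.55·0.8320·0.4536 = 24.120 kPa
Denominator = 26.55·sin24.2°·cos24.2° = 26.55·0.4099·0.9121 = 9.927 kPa
FS = 24.120 / 9.927 = 2.430

FS = 2.43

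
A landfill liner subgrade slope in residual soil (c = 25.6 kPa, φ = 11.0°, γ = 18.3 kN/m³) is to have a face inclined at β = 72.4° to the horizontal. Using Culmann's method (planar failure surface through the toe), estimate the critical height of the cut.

Culmann's analysis gives the critical failure plane at α_cr = (β + φ)/2 = (72.4 + 11.0)/2 = 41.7°, and the critical height
H_c = (4c/γ) · sinβ cosφ / [1 − cos(β − φ)]
    = (4·25.6/18.3) · sin72.4°·cos11.0° / [1 − cos(61.4°)]
    = 5.596 · 0.9532·0.9816 / [1 − 0.4787]
    = 5.596 · 0.9357 / 0.5213
    = 10.04 m

H_c = 10.04 m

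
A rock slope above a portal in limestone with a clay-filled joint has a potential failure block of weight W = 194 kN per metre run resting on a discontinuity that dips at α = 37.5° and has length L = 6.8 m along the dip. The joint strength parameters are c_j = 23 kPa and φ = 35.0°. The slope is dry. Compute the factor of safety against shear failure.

FS = 2.24

Resolving the block weight along and normal to the plane and applying the Mohr–Coulomb strength on the joint:
N' = W cosα = 194·cos37.5° = 153.9 kN/m
Driving force T = W sinα = 194·sin37.5° = 118.1 kN/m
Resisting force R = c_j·L + N'·tanφ = 23·6.8 + 153.9·tan35.0° = 156.4 + 107.8 = 264.2 kN/m
FS = R / T = 264.2 / 118.1 = 2.237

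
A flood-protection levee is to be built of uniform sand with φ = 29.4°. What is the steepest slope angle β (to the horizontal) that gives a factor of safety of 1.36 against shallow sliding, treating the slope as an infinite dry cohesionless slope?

For an infinite dry cohesionless slope FS = tanφ/tanβ, so tanβ = tanφ / FS.
tanβ = tan29.4° / 1.36 = 0.5635 / 1.36 = 0.4143
β = arctan(0.4143) = 22.51°

β = 22.5°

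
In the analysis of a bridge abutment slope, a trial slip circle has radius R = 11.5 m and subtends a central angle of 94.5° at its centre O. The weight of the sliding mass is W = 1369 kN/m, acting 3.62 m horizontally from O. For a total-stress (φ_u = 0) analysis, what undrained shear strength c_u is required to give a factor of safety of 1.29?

c_u = 29.3 kPa

FS = c_u·L_a·R / (W·d), so c_u = FS·W·d / (L_a·R).
Arc length L_a = R·θ = 11.5·(94.5°·π/180) = 11.5·1.6493 = 18.97 m
c_u = 1.29·1369·3.62 / (18.97·11.5) = 6393.0 / 218.12 = 29.31 kPa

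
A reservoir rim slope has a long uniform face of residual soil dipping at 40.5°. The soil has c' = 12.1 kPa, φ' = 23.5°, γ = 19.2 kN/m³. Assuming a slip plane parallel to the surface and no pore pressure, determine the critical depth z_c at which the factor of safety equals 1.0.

Setting FS = 1.00 in FS = [c' + γz cos²β tanφ'] / [γz sinβ cosβ] and solving for z:
z = c' / [γ cosβ (FS·sinβ − cosβ·tanφ')]
  = 12.1 / [19.2·cos40.5°·(1.00·sin40.5° − cos40.5°·tan23.5°)]
  = 12.1 / [19.2·0.7604·(1.00·0.6494 − 0.7604·0.4348)]
  = 12.1 / 4.6546 = 2.600 m

z_c = 2.60 m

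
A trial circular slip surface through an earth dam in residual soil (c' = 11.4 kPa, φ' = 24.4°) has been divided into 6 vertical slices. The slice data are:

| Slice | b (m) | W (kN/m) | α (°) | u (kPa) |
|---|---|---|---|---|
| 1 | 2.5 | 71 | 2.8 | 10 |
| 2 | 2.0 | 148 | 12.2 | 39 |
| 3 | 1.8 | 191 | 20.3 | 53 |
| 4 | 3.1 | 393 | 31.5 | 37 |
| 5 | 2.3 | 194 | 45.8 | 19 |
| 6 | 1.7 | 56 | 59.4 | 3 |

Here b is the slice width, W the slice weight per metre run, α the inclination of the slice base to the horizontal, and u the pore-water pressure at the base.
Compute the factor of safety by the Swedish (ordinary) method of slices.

Ordinary method of slices: FS = Σ[c'·Δl_i + (W_i cosα_i − u_i·Δl_i)·tanφ'] / Σ W_i sinα_i, with Δl_i = b_i / cosα_i.
Slice 1: Δl = 2.5/cos2.8° = 2.503 m; N'_1 = 71·cos2.8° − 10·2.503 = 45.9; c'Δl = 28.53; W sinα = 3.5
Slice 2: Δl = 2.0/cos12.2° = 2.046 m; N'_2 = 148·cos12.2° − 39·2.046 = 64.9; c'Δl = 23.33; W sinα = 31.3
Slice 3: Δl = 1.8/cos20.3° = 1.919 m; N'_3 = 191·cos20.3° − 53·1.919 = 77.4; c'Δl = 21.88; W sinα = 66.3
Slice 4: Δl = 3.1/cos31.5° = 3.636 m; N'_4 = 393·cos31.5° − 37·3.636 = 200.6; c'Δl = 41.45; W sinα = 205.3
Slice 5: Δl = 2.3/cos45.8° = 3.299 m; N'_5 = 194·cos45.8° − 19·3.299 = 72.6; c'Δl = 37.61; W sinα = 139.1
Slice 6: Δl = 1.7/cos59.4° = 3.340 m; N'_6 = 56·cos59.4° − 3·3.340 = 18.5; c'Δl = 38.07; W sinα = 48.2
Σc'Δl = 190.9 kN/m; ΣN' = 479.8 kN/m; ΣW sinα = 493.6 kN/m
Resisting = 190.9 + 479.8·tan24.4° = 190.9 + 217.6 = 408.5 kN/m
FS = 408.5 / 493.6 = 0.828

FS = 0.83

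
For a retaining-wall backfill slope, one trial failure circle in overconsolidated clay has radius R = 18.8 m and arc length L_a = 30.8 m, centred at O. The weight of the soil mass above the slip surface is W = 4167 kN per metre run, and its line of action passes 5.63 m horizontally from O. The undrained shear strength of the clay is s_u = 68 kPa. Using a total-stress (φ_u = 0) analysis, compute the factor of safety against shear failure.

FS = 1.68

Taking moments about the centre O, the resisting moment is provided by the undrained shear strength acting along the arc:
M_R = s_u·L_a·R = 68·30.80·18.8 = 39374.7 kN·m/m
M_D = W·d = 4167·5.63 = 23460.2 kN·m/m
FS = M_R / M_D = 39374.7 / 23460.2 = 1.678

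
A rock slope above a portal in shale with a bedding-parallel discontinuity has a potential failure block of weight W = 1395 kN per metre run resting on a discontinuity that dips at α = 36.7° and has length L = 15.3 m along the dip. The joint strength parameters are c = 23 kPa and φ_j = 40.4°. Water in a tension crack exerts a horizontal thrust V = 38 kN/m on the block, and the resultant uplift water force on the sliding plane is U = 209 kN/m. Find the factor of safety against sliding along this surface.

FS = 1.28

Resolving the block weight along and normal to the plane and applying the Mohr–Coulomb strength on the joint:
N' = W cosα − U − V sinα = 1395·cos36.7° − 209 − 38·sin36.7° = 886.8 kN/m
Driving force T = W sinα + V cosα = 1395·sin36.7° + 38·cos36.7° = 864.2 kN/m
Resisting force R = c·L + N'·tanφ_j = 23·15.3 + 886.8·tan40.4° = 351.9 + 754.7 = 1106.6 kN/m
FS = R / T = 1106.6 / 864.2 = 1.281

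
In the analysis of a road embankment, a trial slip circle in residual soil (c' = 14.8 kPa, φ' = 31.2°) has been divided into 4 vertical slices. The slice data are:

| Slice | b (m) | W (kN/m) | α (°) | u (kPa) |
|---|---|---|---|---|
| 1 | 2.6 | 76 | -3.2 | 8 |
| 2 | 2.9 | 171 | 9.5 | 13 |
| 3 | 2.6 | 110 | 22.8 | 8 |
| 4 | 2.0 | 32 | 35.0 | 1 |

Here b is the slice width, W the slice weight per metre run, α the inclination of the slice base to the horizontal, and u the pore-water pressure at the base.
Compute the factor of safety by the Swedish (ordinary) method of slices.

Ordinary method of slices: FS = Σ[c'·Δl_i + (W_i cosα_i − u_i·Δl_i)·tanφ'] / Σ W_i sinα_i, with Δl_i = b_i / cosα_i.
Slice 1: Δl = 2.6/cos(-3.2°) = 2.604 m; N'_1 = 76·cos(-3.2°) − 8·2.604 = 55.0; c'Δl = 38.54; W sinα = -4.2
Slice 2: Δl = 2.9/cos9.5° = 2.940 m; N'_2 = 171·cos9.5° − 13·2.940 = 130.4; c'Δl = 43.52; W sinα = 28.2
Slice 3: Δl = 2.6/cos22.8° = 2.820 m; N'_3 = 110·cos22.8° − 8·2.820 = 78.8; c'Δl = 41.74; W sinα = 42.6
Slice 4: Δl = 2.0/cos35.0° = 2.442 m; N'_4 = 32·cos35.0° − 1·2.442 = 23.8; c'Δl = 36.13; W sinα = 18.4
Σc'Δl = 159.9 kN/m; ΣN' = 288.1 kN/m; ΣW sinα = 85.0 kN/m
Resisting = 159.9 + 288.1·tan31.2° = 159.9 + 174.5 = 334.4 kN/m
FS = 334.4 / 85.0 = 3.936

FS = 3.94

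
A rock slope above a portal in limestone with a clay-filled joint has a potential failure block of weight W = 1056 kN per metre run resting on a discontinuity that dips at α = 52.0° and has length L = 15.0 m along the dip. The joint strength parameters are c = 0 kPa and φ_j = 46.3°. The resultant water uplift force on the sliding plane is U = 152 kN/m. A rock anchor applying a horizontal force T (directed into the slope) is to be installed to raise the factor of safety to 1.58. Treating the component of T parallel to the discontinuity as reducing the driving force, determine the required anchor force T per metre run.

Resolving forces along and normal to the sliding plane, with the horizontal anchor force T adding T·sinα to the effective normal force and T·cosα acting up the plane against the driving force:
FS = [cL + (W cosα − U + T sinα) tanφ_j] / [W sinα − T cosα]
Without the anchor: N' = 498.1 kN/m, driving T_d = 832.1 kN/m, resisting R = 0·15.0 + 498.1·tan46.3° = 521.3 kN/m, FS = 0.63.
Setting FS = 1.58 and solving for T:
1.58·(832.1 − T cos52.0°) = 521.3 + T sin52.0°·tan46.3°
T·(sin52.0°·tan46.3° + 1.58·cos52.0°) = 1.58·832.1 − 521.3
T·(0.7880·1.0464 + 1.58·0.6157) = 1314.8 − 521.3 = 793.5
T·1.7974 = 793.5
T = 441.5 kN/m

T = 441 kN/m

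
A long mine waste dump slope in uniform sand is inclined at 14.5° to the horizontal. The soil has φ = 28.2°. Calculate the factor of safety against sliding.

For a dry cohesionless infinite slope the factor of safety is FS = tanφ / tanβ.
FS = tan28.2° / tan14.5° = 0.5362 / 0.2586 = 2.073

FS = 2.07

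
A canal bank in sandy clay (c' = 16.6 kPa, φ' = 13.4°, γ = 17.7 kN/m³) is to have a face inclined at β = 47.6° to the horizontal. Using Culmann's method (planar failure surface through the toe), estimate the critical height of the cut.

H_c = 15.58 m

Culmann's analysis gives the critical failure plane at α_cr = (β + φ')/2 = (47.6 + 13.4)/2 = 30.5°, and the critical height
H_c = (4c'/γ) · sinβ cosφ' / [1 − cos(β − φ')]
    = (4·16.6/17.7) · sin47.6°·cos13.4° / [1 − cos(34.2°)]
    = 3.751 · 0.7385·0.9728 / [1 − 0.8271]
    = 3.751 · 0.7184 / 0.1729
    = 15.58 m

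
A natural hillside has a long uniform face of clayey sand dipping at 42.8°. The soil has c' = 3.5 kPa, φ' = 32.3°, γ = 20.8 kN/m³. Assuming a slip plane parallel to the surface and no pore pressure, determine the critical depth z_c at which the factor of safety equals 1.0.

Setting FS = 1.00 in FS = [c' + γz cos²β tanφ'] / [γz sinβ cosβ] and solving for z:
z = c' / [γ cosβ (FS·sinβ − cosβ·tanφ')]
  = 3.5 / [20.8·cos42.8°·(1.00·sin42.8° − cos42.8°·tan32.3°)]
  = 3.5 / [20.8·0.7337·(1.00·0.6794 − 0.7337·0.6322)]
  = 3.5 / 3.2903 = 1.064 m

z_c = 1.06 m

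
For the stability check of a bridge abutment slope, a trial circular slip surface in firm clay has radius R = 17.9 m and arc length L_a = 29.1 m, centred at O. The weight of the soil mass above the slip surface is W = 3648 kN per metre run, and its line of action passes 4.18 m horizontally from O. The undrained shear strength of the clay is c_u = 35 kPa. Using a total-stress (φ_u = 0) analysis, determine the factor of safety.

Taking moments about the centre O, the resisting moment is provided by the undrained shear strength acting along the arc:
M_R = c_u·L_a·R = 35·29.10·17.9 = 18231.1 kN·m/m
M_D = W·d = 3648·4.18 = 15248.6 kN·m/m
FS = M_R / M_D = 18231.1 / 15248.6 = 1.196

FS = 1.20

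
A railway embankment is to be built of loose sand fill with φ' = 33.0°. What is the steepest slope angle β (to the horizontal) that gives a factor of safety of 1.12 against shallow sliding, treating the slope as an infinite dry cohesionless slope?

β = 30.1°

For an infinite dry cohesionless slope FS = tanφ'/tanβ, so tanβ = tanφ' / FS.
tanβ = tan33.0° / 1.12 = 0.6494 / 1.12 = 0.5798
β = arctan(0.5798) = 30.11°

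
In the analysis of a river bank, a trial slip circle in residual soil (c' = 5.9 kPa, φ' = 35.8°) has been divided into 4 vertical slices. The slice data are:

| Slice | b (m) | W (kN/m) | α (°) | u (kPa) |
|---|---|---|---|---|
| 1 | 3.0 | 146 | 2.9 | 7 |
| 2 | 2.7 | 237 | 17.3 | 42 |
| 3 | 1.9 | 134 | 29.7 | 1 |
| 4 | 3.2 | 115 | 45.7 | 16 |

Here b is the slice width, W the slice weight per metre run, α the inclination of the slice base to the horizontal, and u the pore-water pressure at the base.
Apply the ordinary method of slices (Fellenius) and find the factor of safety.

Ordinary method of slices: FS = Σ[c'·Δl_i + (W_i cosα_i − u_i·Δl_i)·tanφ'] / Σ W_i sinα_i, with Δl_i = b_i / cosα_i.
Slice 1: Δl = 3.0/cos2.9° = 3.004 m; N'_1 = 146·cos2.9° − 7·3.004 = 124.8; c'Δl = 17.72; W sinα = 7.4
Slice 2: Δl = 2.7/cos17.3° = 2.828 m; N'_2 = 237·cos17.3° − 42·2.828 = 107.5; c'Δl = 16.68; W sinα = 70.5
Slice 3: Δl = 1.9/cos29.7° = 2.187 m; N'_3 = 134·cos29.7° − 1·2.187 = 114.2; c'Δl = 12.91; W sinα = 66.4
Slice 4: Δl = 3.2/cos45.7° = 4.582 m; N'_4 = 115·cos45.7° − 16·4.582 = 7.0; c'Δl = 27.03; W sinα = 82.3
Σc'Δl = 74.3 kN/m; ΣN' = 353.5 kN/m; ΣW sinα = 226.6 kN/m
Resisting = 74.3 + 353.5·tan35.8° = 74.3 + 255.0 = 329.3 kN/m
FS = 329.3 / 226.6 = 1.453

FS = 1.45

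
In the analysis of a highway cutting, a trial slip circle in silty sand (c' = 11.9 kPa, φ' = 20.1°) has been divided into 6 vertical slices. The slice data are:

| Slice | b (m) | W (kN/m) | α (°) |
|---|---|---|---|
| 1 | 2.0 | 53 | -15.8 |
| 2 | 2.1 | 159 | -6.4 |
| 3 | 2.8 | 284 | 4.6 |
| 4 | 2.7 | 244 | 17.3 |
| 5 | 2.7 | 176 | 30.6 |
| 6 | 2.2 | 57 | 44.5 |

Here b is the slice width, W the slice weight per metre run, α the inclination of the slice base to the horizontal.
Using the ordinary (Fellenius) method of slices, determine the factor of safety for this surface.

Ordinary method of slices: FS = Σ[c'·Δl_i + (W_i cosα_i)·tanφ'] / Σ W_i sinα_i, with Δl_i = b_i / cosα_i.
Slice 1: Δl = 2.0/cos(-15.8°) = 2.079 m; N'_1 = 53·cos(-15.8°) = 51.0; c'Δl = 24.73; W sinα = -14.4
Slice 2: Δl = 2.1/cos(-6.4°) = 2.113 m; N'_2 = 159·cos(-6.4°) = 158.0; c'Δl = 25.15; W sinα = -17.7
Slice 3: Δl = 2.8/cos4.6° = 2.809 m; N'_3 = 284·cos4.6° = 283.1; c'Δl = 33.43; W sinα = 22.8
Slice 4: Δl = 2.7/cos17.3° = 2.828 m; N'_4 = 244·cos17.3° = 233.0; c'Δl = 33.65; W sinα = 72.6
Slice 5: Δl = 2.7/cos30.6° = 3.137 m; N'_5 = 176·cos30.6° = 151.5; c'Δl = 37.33; W sinα = 89.6
Slice 6: Δl = 2.2/cos44.5° = 3.084 m; N'_6 = 57·cos44.5° = 40.7; c'Δl = 36.71; W sinα = 40.0
Σc'Δl = 191.0 kN/m; ΣN' = 917.2 kN/m; ΣW sinα = 192.7 kN/m
Resisting = 191.0 + 917.2·tan20.1° = 191.0 + 335.6 = 526.6 kN/m
FS = 526.6 / 192.7 = 2.733

FS = 2.73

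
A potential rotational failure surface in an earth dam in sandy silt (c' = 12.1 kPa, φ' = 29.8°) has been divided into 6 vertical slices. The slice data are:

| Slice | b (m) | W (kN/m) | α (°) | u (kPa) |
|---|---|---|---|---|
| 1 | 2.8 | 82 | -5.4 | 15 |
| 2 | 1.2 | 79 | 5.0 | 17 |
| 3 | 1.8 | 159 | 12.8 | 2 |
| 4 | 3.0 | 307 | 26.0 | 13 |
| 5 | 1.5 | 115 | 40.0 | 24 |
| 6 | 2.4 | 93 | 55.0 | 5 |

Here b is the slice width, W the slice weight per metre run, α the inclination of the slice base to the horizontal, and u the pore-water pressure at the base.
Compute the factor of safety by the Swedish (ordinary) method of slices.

Ordinary method of slices: FS = Σ[c'·Δl_i + (W_i cosα_i − u_i·Δl_i)·tanφ'] / Σ W_i sinα_i, with Δl_i = b_i / cosα_i.
Slice 1: Δl = 2.8/cos(-5.4°) = 2.812 m; N'_1 = 82·cos(-5.4°) − 15·2.812 = 39.4; c'Δl = 34.03; W sinα = -7.7
Slice 2: Δl = 1.2/cos5.0° = 1.205 m; N'_2 = 79·cos5.0° − 17·1.205 = 58.2; c'Δl = 14.58; W sinα = 6.9
Slice 3: Δl = 1.8/cos12.8° = 1.846 m; N'_3 = 159·cos12.8° − 2·1.846 = 151.4; c'Δl = 22.34; W sinα = 35.2
Slice 4: Δl = 3.0/cos26.0° = 3.338 m; N'_4 = 307·cos26.0° − 13·3.338 = 232.5; c'Δl = 40.39; W sinα = 134.6
Slice 5: Δl = 1.5/cos40.0° = 1.958 m; N'_5 = 115·cos40.0° − 24·1.958 = 41.1; c'Δl = 23.69; W sinα = 73.9
Slice 6: Δl = 2.4/cos55.0° = 4.184 m; N'_6 = 93·cos55.0° − 5·4.184 = 32.4; c'Δl = 50.63; W sinα = 76.2
Σc'Δl = 185.7 kN/m; ΣN' = 555.1 kN/m; ΣW sinα = 319.1 kN/m
Resisting = 185.7 + 555.1·tan29.8° = 185.7 + 317.9 = 503.6 kN/m
FS = 503.6 / 319.1 = 1.578

FS = 1.58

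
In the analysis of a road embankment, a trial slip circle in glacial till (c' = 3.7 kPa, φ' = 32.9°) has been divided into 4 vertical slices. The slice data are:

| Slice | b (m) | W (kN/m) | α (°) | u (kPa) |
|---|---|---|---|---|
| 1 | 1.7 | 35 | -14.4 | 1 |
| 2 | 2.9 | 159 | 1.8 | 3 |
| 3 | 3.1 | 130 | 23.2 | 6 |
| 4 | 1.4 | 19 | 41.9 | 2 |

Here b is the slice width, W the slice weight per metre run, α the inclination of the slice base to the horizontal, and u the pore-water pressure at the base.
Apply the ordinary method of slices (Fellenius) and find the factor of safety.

FS = 3.75

Ordinary method of slices: FS = Σ[c'·Δl_i + (W_i cosα_i − u_i·Δl_i)·tanφ'] / Σ W_i sinα_i, with Δl_i = b_i / cosα_i.
Slice 1: Δl = 1.7/cos(-14.4°) = 1.755 m; N'_1 = 35·cos(-14.4°) − 1·1.755 = 32.1; c'Δl = 6.49; W sinα = -8.7
Slice 2: Δl = 2.9/cos1.8° = 2.901 m; N'_2 = 159·cos1.8° − 3·2.901 = 150.2; c'Δl = 10.74; W sinα = 5.0
Slice 3: Δl = 3.1/cos23.2° = 3.373 m; N'_3 = 130·cos23.2° − 6·3.373 = 99.3; c'Δl = 12.48; W sinα = 51.2
Slice 4: Δl = 1.4/cos41.9° = 1.881 m; N'_4 = 19·cos41.9° − 2·1.881 = 10.4; c'Δl = 6.96; W sinα = 12.7
Σc'Δl = 36.7 kN/m; ΣN' = 292.0 kN/m; ΣW sinα = 60.2 kN/m
Resisting = 36.7 + 292.0·tan32.9° = 36.7 + 188.9 = 225.6 kN/m
FS = 225.6 / 60.2 = 3.747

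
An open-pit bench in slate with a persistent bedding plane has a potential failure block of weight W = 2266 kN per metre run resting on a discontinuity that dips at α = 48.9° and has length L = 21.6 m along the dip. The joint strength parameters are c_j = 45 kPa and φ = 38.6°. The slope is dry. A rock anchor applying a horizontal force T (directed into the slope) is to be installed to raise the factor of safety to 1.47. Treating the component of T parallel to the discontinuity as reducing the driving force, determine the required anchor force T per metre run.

T = 223 kN/m

Resolving forces along and normal to the sliding plane, with the horizontal anchor force T adding T·sinα to the effective normal force and T·cosα acting up the plane against the driving force:
FS = [c_jL + (W cosα + T sinα) tanφ] / [W sinα − T cosα]
Without the anchor: N' = 1489.6 kN/m, driving T_d = 1707.6 kN/m, resisting R = 45·21.6 + 1489.6·tan38.6° = 2161.1 kN/m, FS = 1.27.
Setting FS = 1.47 and solving for T:
1.47·(1707.6 − T cos48.9°) = 2161.1 + T sin48.9°·tan38.6°
T·(sin48.9°·tan38.6° + 1.47·cos48.9°) = 1.47·1707.6 − 2161.1
T·(0.7536·0.7983 + 1.47·0.6574) = 2510.1 − 2161.1 = 349.0
T·1.5679 = 349.0
T = 222.6 kN/m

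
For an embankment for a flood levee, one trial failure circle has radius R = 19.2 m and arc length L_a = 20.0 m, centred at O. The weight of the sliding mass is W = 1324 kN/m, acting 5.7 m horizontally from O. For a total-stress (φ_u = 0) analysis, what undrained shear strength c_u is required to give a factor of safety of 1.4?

c_u = 27.5 kPa

FS = c_u·L_a·R / (W·d), so c_u = FS·W·d / (L_a·R).
c_u = 1.4·1324·5.7 / (20.00·19.2) = 10565.5 / 384.00 = 27.51 kPa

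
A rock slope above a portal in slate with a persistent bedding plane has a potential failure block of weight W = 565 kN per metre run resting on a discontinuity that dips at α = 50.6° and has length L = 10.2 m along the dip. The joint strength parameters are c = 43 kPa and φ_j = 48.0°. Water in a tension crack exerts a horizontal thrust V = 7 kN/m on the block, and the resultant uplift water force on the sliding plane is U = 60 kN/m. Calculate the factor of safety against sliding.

Resolving the block weight along and normal to the plane and applying the Mohr–Coulomb strength on the joint:
N' = W cosα − U − V sinα = 565·cos50.6° − 60 − 7·sin50.6° = 293.2 kN/m
Driving force T = W sinα + V cosα = 565·sin50.6° + 7·cos50.6° = 441.0 kN/m
Resisting force R = c·L + N'·tanφ_j = 43·10.2 + 293.2·tan48.0° = 438.6 + 325.6 = 764.2 kN/m
FS = R / T = 764.2 / 441.0 = 1.733

FS = 1.73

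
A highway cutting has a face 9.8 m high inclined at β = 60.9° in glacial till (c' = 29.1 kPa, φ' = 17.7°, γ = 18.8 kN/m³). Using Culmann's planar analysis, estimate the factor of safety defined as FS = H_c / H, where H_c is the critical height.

FS = 1.94

H_c = (4c'/γ) · sinβ cosφ' / [1 − cos(β − φ')]
    = (4·29.1/18.8) · sin60.9°·cos17.7° / [1 − cos43.2°]
    = 6.191 · 0.8324 / 0.2710 = 19.02 m
FS = H_c / H = 19.02 / 9.8 = 1.940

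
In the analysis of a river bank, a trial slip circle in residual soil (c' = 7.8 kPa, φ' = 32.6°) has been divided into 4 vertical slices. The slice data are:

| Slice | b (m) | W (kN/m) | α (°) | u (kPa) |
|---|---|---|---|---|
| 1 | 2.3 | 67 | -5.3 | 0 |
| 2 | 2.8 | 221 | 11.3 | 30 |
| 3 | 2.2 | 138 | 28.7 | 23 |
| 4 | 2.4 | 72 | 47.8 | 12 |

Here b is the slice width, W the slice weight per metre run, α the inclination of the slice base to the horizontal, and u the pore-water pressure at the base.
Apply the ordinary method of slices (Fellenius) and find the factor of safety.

Ordinary method of slices: FS = Σ[c'·Δl_i + (W_i cosα_i − u_i·Δl_i)·tanφ'] / Σ W_i sinα_i, with Δl_i = b_i / cosα_i.
Slice 1: Δl = 2.3/cos(-5.3°) = 2.310 m; N'_1 = 67·cos(-5.3°) − 0·2.310 = 66.7; c'Δl = 18.02; W sinα = -6.2
Slice 2: Δl = 2.8/cos11.3° = 2.855 m; N'_2 = 221·cos11.3° − 30·2.855 = 131.1; c'Δl = 22.27; W sinα = 43.3
Slice 3: Δl = 2.2/cos28.7° = 2.508 m; N'_3 = 138·cos28.7° − 23·2.508 = 63.4; c'Δl = 19.56; W sinα = 66.3
Slice 4: Δl = 2.4/cos47.8° = 3.573 m; N'_4 = 72·cos47.8° − 12·3.573 = 5.5; c'Δl = 27.87; W sinα = 53.3
Σc'Δl = 87.7 kN/m; ΣN' = 266.6 kN/m; ΣW sinα = 156.7 kN/m
Resisting = 87.7 + 266.6·tan32.6° = 87.7 + 170.5 = 258.2 kN/m
FS = 258.2 / 156.7 = 1.648

FS = 1.65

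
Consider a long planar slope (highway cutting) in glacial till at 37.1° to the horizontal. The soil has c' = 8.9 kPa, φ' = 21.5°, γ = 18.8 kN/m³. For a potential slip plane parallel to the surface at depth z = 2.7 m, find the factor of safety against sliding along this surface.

For an infinite slope with a slip plane parallel to the surface (no pore pressure): FS = [c' + γz cos²β tanφ'] / [γz sinβ cosβ].
γz = 18.8·2.7 = 50.76 kN/m²
Numerator = 8.9 + 50.76·cos²37.1°·tan21.5° = 8.9 + 50.76·0.6361·0.3939 = 21.620 kPa
Denominator = 50.76·sin37.1°·cos37.1° = 50.76·0.6032·0.7976 = 24.421 kPa
FS = 21.620 / 24.421 = 0.885

FS = 0.89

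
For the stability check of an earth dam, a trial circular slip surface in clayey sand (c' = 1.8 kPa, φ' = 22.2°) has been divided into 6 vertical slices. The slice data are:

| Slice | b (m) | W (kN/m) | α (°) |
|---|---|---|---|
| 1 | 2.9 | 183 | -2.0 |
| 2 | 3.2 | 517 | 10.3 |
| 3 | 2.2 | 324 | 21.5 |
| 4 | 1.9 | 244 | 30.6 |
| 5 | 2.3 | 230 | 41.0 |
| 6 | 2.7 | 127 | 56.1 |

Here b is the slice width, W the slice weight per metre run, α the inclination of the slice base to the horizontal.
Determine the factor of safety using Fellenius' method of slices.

Ordinary method of slices: FS = Σ[c'·Δl_i + (W_i cosα_i)·tanφ'] / Σ W_i sinα_i, with Δl_i = b_i / cosα_i.
Slice 1: Δl = 2.9/cos(-2.0°) = 2.902 m; N'_1 = 183·cos(-2.0°) = 182.9; c'Δl = 5.22; W sinα = -6.4
Slice 2: Δl = 3.2/cos10.3° = 3.252 m; N'_2 = 517·cos10.3° = 508.7; c'Δl = 5.85; W sinα = 92.4
Slice 3: Δl = 2.2/cos21.5° = 2.365 m; N'_3 = 324·cos21.5° = 301.5; c'Δl = 4.26; W sinα = 118.7
Slice 4: Δl = 1.9/cos30.6° = 2.207 m; N'_4 = 244·cos30.6° = 210.0; c'Δl = 3.97; W sinα = 124.2
Slice 5: Δl = 2.3/cos41.0° = 3.048 m; N'_5 = 230·cos41.0° = 173.6; c'Δl = 5.49; W sinα = 150.9
Slice 6: Δl = 2.7/cos56.1° = 4.841 m; N'_6 = 127·cos56.1° = 70.8; c'Δl = 8.71; W sinα = 105.4
Σc'Δl = 33.5 kN/m; ΣN' = 1447.5 kN/m; ΣW sinα = 585.3 kN/m
Resisting = 33.5 + 1447.5·tan22.2° = 33.5 + 590.7 = 624.2 kN/m
FS = 624.2 / 585.3 = 1.066

FS = 1.07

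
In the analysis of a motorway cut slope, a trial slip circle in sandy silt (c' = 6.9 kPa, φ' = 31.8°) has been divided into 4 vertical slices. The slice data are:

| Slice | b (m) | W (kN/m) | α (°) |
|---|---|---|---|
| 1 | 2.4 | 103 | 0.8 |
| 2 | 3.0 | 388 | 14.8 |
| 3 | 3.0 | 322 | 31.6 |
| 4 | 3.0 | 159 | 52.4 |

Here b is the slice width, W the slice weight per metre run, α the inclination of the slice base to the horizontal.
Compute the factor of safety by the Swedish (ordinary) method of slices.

FS = 1.58

Ordinary method of slices: FS = Σ[c'·Δl_i + (W_i cosα_i)·tanφ'] / Σ W_i sinα_i, with Δl_i = b_i / cosα_i.
Slice 1: Δl = 2.4/cos0.8° = 2.400 m; N'_1 = 103·cos0.8° = 103.0; c'Δl = 16.56; W sinα = 1.4
Slice 2: Δl = 3.0/cos14.8° = 3.103 m; N'_2 = 388·cos14.8° = 375.1; c'Δl = 21.41; W sinα = 99.1
Slice 3: Δl = 3.0/cos31.6° = 3.522 m; N'_3 = 322·cos31.6° = 274.3; c'Δl = 24.30; W sinα = 168.7
Slice 4: Δl = 3.0/cos52.4° = 4.917 m; N'_4 = 159·cos52.4° = 97.0; c'Δl = 33.93; W sinα = 126.0
Σc'Δl = 96.2 kN/m; ΣN' = 849.4 kN/m; ΣW sinα = 395.2 kN/m
Resisting = 96.2 + 849.4·tan31.8° = 96.2 + 526.6 = 622.8 kN/m
FS = 622.8 / 395.2 = 1.576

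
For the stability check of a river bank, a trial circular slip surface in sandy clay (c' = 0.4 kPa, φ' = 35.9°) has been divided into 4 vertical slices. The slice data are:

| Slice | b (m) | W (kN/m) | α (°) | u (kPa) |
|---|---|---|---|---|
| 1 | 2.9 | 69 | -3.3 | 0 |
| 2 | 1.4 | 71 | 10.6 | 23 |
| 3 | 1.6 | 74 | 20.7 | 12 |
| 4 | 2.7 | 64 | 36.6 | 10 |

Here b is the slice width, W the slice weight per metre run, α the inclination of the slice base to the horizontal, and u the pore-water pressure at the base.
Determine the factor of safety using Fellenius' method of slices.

Ordinary method of slices: FS = Σ[c'·Δl_i + (W_i cosα_i − u_i·Δl_i)·tanφ'] / Σ W_i sinα_i, with Δl_i = b_i / cosα_i.
Slice 1: Δl = 2.9/cos(-3.3°) = 2.905 m; N'_1 = 69·cos(-3.3°) − 0·2.905 = 68.9; c'Δl = 1.16; W sinα = -4.0
Slice 2: Δl = 1.4/cos10.6° = 1.424 m; N'_2 = 71·cos10.6° − 23·1.424 = 37.0; c'Δl = 0.57; W sinα = 13.1
Slice 3: Δl = 1.6/cos20.7° = 1.710 m; N'_3 = 74·cos20.7° − 12·1.710 = 48.7; c'Δl = 0.68; W sinα = 26.2
Slice 4: Δl = 2.7/cos36.6° = 3.363 m; N'_4 = 64·cos36.6° − 10·3.363 = 17.7; c'Δl = 1.35; W sinα = 38.2
Σc'Δl = 3.8 kN/m; ΣN' = 172.4 kN/m; ΣW sinα = 73.4 kN/m
Resisting = 3.8 + 172.4·tan35.9° = 3.8 + 124.8 = 128.5 kN/m
FS = 128.5 / 73.4 = 1.751

FS = 1.75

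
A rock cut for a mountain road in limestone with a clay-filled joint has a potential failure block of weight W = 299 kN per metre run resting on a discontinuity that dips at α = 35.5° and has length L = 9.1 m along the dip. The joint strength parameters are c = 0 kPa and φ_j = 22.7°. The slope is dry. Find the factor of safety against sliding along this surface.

FS = 0.59

Resolving the block weight along and normal to the plane and applying the Mohr–Coulomb strength on the joint:
N' = W cosα = 299·cos35.5° = 243.4 kN/m
Driving force T = W sinα = 299·sin35.5° = 173.6 kN/m
Resisting force R = c·L + N'·tanφ_j = 0·9.1 + 243.4·tan22.7° = 0.0 + 101.8 = 101.8 kN/m
FS = R / T = 101.8 / 173.6 = 0.586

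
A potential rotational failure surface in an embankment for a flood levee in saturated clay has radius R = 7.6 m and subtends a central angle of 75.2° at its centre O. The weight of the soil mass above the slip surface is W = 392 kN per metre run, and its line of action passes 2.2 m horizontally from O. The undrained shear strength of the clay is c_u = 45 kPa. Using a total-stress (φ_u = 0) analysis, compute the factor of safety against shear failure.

Taking moments about the centre O, the resisting moment is provided by the undrained shear strength acting along the arc:
Arc length L_a = R·θ = 7.6·(75.2°·π/180) = 7.6·1.3125 = 9.97 m
M_R = c_u·L_a·R = 45·9.97·7.6 = 3411.4 kN·m/m
M_D = W·d = 392·2.2 = 862.4 kN·m/m
FS = M_R / M_D = 3411.4 / 862.4 = 3.956

FS = 3.96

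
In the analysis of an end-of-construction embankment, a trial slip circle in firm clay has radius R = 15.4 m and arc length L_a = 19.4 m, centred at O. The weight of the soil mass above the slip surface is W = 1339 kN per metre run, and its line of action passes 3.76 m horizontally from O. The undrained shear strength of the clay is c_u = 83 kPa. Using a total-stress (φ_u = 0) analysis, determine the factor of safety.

FS = 4.93

Taking moments about the centre O, the resisting moment is provided by the undrained shear strength acting along the arc:
M_R = c_u·L_a·R = 83·19.40·15.4 = 24797.1 kN·m/m
M_D = W·d = 1339·3.76 = 5034.6 kN·m/m
FS = M_R / M_D = 24797.1 / 5034.6 = 4.925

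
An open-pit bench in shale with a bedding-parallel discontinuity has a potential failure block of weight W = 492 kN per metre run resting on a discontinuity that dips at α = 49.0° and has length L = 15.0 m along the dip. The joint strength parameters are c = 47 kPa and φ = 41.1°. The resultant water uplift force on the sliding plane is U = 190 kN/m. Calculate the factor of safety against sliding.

Resolving the block weight along and normal to the plane and applying the Mohr–Coulomb strength on the joint:
N' = W cosα − U = 492·cos49.0° − 190 = 132.8 kN/m
Driving force T = W sinα = 492·sin49.0° = 371.3 kN/m
Resisting force R = c·L + N'·tanφ = 47·15.0 + 132.8·tan41.1° = 705.0 + 115.8 = 820.8 kN/m
FS = R / T = 820.8 / 371.3 = 2.211

FS = 2.21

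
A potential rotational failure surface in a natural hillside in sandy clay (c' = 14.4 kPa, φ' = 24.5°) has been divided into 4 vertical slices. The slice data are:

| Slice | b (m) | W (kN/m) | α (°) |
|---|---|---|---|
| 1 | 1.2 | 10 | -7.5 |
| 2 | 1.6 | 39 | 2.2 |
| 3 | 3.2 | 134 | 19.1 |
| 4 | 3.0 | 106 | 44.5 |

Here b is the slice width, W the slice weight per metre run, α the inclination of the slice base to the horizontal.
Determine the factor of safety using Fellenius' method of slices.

FS = 2.23

Ordinary method of slices: FS = Σ[c'·Δl_i + (W_i cosα_i)·tanφ'] / Σ W_i sinα_i, with Δl_i = b_i / cosα_i.
Slice 1: Δl = 1.2/cos(-7.5°) = 1.210 m; N'_1 = 10·cos(-7.5°) = 9.9; c'Δl = 17.43; W sinα = -1.3
Slice 2: Δl = 1.6/cos2.2° = 1.601 m; N'_2 = 39·cos2.2° = 39.0; c'Δl = 23.06; W sinα = 1.5
Slice 3: Δl = 3.2/cos19.1° = 3.386 m; N'_3 = 134·cos19.1° = 126.6; c'Δl = 48.76; W sinα = 43.8
Slice 4: Δl = 3.0/cos44.5° = 4.206 m; N'_4 = 106·cos44.5° = 75.6; c'Δl = 60.57; W sinα = 74.3
Σc'Δl = 149.8 kN/m; ΣN' = 251.1 kN/m; ΣW sinα = 118.3 kN/m
Resisting = 149.8 + 251.1·tan24.5° = 149.8 + 114.4 = 264.3 kN/m
FS = 264.3 / 118.3 = 2.233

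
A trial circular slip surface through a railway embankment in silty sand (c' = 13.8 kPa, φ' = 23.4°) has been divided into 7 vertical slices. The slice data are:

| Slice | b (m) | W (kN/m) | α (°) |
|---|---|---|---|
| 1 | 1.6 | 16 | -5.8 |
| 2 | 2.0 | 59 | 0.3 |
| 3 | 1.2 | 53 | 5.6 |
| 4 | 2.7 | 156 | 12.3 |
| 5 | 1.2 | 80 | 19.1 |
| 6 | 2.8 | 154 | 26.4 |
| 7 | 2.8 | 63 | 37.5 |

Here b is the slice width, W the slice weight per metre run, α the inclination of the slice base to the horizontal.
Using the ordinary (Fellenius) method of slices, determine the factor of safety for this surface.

FS = 2.64

Ordinary method of slices: FS = Σ[c'·Δl_i + (W_i cosα_i)·tanφ'] / Σ W_i sinα_i, with Δl_i = b_i / cosα_i.
Slice 1: Δl = 1.6/cos(-5.8°) = 1.608 m; N'_1 = 16·cos(-5.8°) = 15.9; c'Δl = 22.19; W sinα = -1.6
Slice 2: Δl = 2.0/cos0.3° = 2.000 m; N'_2 = 59·cos0.3° = 59.0; c'Δl = 27.60; W sinα = 0.3
Slice 3: Δl = 1.2/cos5.6° = 1.206 m; N'_3 = 53·cos5.6° = 52.7; c'Δl = 16.64; W sinα = 5.2
Slice 4: Δl = 2.7/cos12.3° = 2.763 m; N'_4 = 156·cos12.3° = 152.4; c'Δl = 38.14; W sinα = 33.2
Slice 5: Δl = 1.2/cos19.1° = 1.270 m; N'_5 = 80·cos19.1° = 75.6; c'Δl = 17.52; W sinα = 26.2
Slice 6: Δl = 2.8/cos26.4° = 3.126 m; N'_6 = 154·cos26.4° = 137.9; c'Δl = 43.14; W sinα = 68.5
Slice 7: Δl = 2.8/cos37.5° = 3.529 m; N'_7 = 63·cos37.5° = 50.0; c'Δl = 48.70; W sinα = 38.4
Σc'Δl = 213.9 kN/m; ΣN' = 543.6 kN/m; ΣW sinα = 170.1 kN/m
Resisting = 213.9 + 543.6·tan23.4° = 213.9 + 235.2 = 449.2 kN/m
FS = 449.2 / 170.1 = 2.641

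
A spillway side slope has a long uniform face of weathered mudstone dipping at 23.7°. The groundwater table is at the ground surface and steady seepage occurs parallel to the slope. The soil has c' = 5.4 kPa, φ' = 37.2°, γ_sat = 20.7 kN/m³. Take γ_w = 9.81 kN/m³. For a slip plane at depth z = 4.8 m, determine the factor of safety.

FS = 1.06

With seepage parallel to the slope and the water table at the surface, the effective normal stress on the slip plane uses the buoyant unit weight γ' = γ_sat − γ_w while the driving shear stress uses γ_sat:
FS = [c' + γ' z cos²β tanφ'] / [γ_sat z sinβ cosβ]
γ' = 20.7 − 9.81 = 10.89 kN/m³
Numerator = 5.4 + 10.89·4.8·cos²23.7°·tan37.2° = 5.4 + 10.89·4.8·0.8384·0.7590 = 38.666 kPa
Denominator = 20.7·4.8·sin23.7°·cos23.7° = 20.7·4.8·0.4019·0.9157 = 36.569 kPa
FS = 38.666 / 36.569 = 1.057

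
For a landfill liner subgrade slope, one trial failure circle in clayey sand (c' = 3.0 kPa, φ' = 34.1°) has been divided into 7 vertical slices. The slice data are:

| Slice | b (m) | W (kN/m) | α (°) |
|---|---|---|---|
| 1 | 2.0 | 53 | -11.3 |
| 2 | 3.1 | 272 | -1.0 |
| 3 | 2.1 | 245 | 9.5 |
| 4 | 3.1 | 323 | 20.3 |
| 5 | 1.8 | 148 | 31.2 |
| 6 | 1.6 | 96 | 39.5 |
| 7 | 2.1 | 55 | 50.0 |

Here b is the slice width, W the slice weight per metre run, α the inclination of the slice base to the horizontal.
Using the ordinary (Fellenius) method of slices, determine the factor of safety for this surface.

Ordinary method of slices: FS = Σ[c'·Δl_i + (W_i cosα_i)·tanφ'] / Σ W_i sinα_i, with Δl_i = b_i / cosα_i.
Slice 1: Δl = 2.0/cos(-11.3°) = 2.040 m; N'_1 = 53·cos(-11.3°) = 52.0; c'Δl = 6.12; W sinα = -10.4
Slice 2: Δl = 3.1/cos(-1.0°) = 3.100 m; N'_2 = 272·cos(-1.0°) = 272.0; c'Δl = 9.30; W sinα = -4.7
Slice 3: Δl = 2.1/cos9.5° = 2.129 m; N'_3 = 245·cos9.5° = 241.6; c'Δl = 6.39; W sinα = 40.4
Slice 4: Δl = 3.1/cos20.3° = 3.305 m; N'_4 = 323·cos20.3° = 302.9; c'Δl = 9.92; W sinα = 112.1
Slice 5: Δl = 1.8/cos31.2° = 2.104 m; N'_5 = 148·cos31.2° = 126.6; c'Δl = 6.31; W sinα = 76.7
Slice 6: Δl = 1.6/cos39.5° = 2.074 m; N'_6 = 96·cos39.5° = 74.1; c'Δl = 6.22; W sinα = 61.1
Slice 7: Δl = 2.1/cos50.0° = 3.267 m; N'_7 = 55·cos50.0° = 35.4; c'Δl = 9.80; W sinα = 42.1
Σc'Δl = 54.1 kN/m; ΣN' = 1104.5 kN/m; ΣW sinα = 317.2 kN/m
Resisting = 54.1 + 1104.5·tan34.1° = 54.1 + 747.8 = 801.9 kN/m
FS = 801.9 / 317.2 = 2.528

FS = 2.53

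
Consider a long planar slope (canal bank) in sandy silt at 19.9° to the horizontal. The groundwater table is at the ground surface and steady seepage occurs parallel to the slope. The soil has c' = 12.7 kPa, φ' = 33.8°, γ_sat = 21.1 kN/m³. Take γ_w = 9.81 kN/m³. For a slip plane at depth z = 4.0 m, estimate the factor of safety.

FS = 1.46

With seepage parallel to the slope and the water table at the surface, the effective normal stress on the slip plane uses the buoyant unit weight γ' = γ_sat − γ_w while the driving shear stress uses γ_sat:
FS = [c' + γ' z cos²β tanφ'] / [γ_sat z sinβ cosβ]
γ' = 21.1 − 9.81 = 11.29 kN/m³
Numerator = 12.7 + 11.29·4.0·cos²19.9°·tan33.8° = 12.7 + 11.29·4.0·0.8841·0.6694 = 39.429 kPa
Denominator = 21.1·4.0·sin19.9°·cos19.9° = 21.1·4.0·0.3404·0.9403 = 27.013 kPa
FS = 39.429 / 27.013 = 1.460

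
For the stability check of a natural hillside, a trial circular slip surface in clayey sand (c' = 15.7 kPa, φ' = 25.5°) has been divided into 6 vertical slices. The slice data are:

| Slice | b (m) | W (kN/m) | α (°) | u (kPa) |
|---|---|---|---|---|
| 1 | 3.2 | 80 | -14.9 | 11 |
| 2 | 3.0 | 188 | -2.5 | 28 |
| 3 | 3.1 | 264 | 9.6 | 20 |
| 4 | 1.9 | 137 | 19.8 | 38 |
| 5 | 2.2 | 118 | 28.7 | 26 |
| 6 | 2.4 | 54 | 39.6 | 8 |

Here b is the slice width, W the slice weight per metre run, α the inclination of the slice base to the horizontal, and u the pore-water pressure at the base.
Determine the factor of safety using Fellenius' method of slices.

Ordinary method of slices: FS = Σ[c'·Δl_i + (W_i cosα_i − u_i·Δl_i)·tanφ'] / Σ W_i sinα_i, with Δl_i = b_i / cosα_i.
Slice 1: Δl = 3.2/cos(-14.9°) = 3.311 m; N'_1 = 80·cos(-14.9°) − 11·3.311 = 40.9; c'Δl = 51.99; W sinα = -20.6
Slice 2: Δl = 3.0/cos(-2.5°) = 3.003 m; N'_2 = 188·cos(-2.5°) − 28·3.003 = 103.7; c'Δl = 47.14; W sinα = -8.2
Slice 3: Δl = 3.1/cos9.6° = 3.144 m; N'_3 = 264·cos9.6° − 20·3.144 = 197.4; c'Δl = 49.36; W sinα = 44.0
Slice 4: Δl = 1.9/cos19.8° = 2.019 m; N'_4 = 137·cos19.8° − 38·2.019 = 52.2; c'Δl = 31.70; W sinα = 46.4
Slice 5: Δl = 2.2/cos28.7° = 2.508 m; N'_5 = 118·cos28.7° − 26·2.508 = 38.3; c'Δl = 39.38; W sinα = 56.7
Slice 6: Δl = 2.4/cos39.6° = 3.115 m; N'_6 = 54·cos39.6° − 8·3.115 = 16.7; c'Δl = 48.90; W sinα = 34.4
Σc'Δl = 268.5 kN/m; ΣN' = 449.2 kN/m; ΣW sinα = 152.8 kN/m
Resisting = 268.5 + 449.2·tan25.5° = 268.5 + 214.3 = 482.7 kN/m
FS = 482.7 / 152.8 = 3.160

FS = 3.16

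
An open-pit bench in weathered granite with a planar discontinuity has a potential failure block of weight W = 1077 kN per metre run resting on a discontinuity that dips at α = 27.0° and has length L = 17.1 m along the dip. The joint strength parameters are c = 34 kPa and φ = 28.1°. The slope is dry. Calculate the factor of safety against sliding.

FS = 2.24

Resolving the block weight along and normal to the plane and applying the Mohr–Coulomb strength on the joint:
N' = W cosα = 1077·cos27.0° = 959.6 kN/m
Driving force T = W sinα = 1077·sin27.0° = 488.9 kN/m
Resisting force R = c·L + N'·tanφ = 34·17.1 + 959.6·tan28.1° = 581.4 + 512.4 = 1093.8 kN/m
FS = R / T = 1093.8 / 488.9 = 2.237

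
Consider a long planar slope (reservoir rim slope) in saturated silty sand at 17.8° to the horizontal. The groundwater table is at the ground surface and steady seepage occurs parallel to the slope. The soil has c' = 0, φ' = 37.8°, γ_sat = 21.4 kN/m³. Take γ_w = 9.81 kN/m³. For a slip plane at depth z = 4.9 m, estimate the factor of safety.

With seepage parallel to the slope and the water table at the surface, the effective normal stress on the slip plane uses the buoyant unit weight γ' = γ_sat − γ_w while the driving shear stress uses γ_sat:
FS = [c' + γ' z cos²β tanφ'] / [γ_sat z sinβ cosβ]
(For c' = 0 this reduces to FS = (γ'/γ_sat)·tanφ'/tanβ.)
γ' = 21.4 − 9.81 = 11.59 kN/m³
Numerator = 0.0 + 11.59·4.9·cos²17.8°·tan37.8° = 0.0 + 11.59·4.9·0.9066·0.7757 = 39.935 kPa
Denominator = 21.4·4.9·sin17.8°·cos17.8° = 21.4·4.9·0.3057·0.9521 = 30.521 kPa
FS = 39.935 / 30.521 = 1.308

FS = 1.31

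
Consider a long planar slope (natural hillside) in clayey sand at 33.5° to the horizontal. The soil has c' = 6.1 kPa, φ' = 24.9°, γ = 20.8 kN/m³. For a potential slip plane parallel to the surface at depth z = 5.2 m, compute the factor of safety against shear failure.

FS = 0.82

For an infinite slope with a slip plane parallel to the surface (no pore pressure): FS = [c' + γz cos²β tanφ'] / [γz sinβ cosβ].
γz = 20.8·5.2 = 108.16 kN/m²
Numerator = 6.1 + 108.16·cos²33.5°·tan24.9° = 6.1 + 108.16·0.6954·0.4642 = 41.012 kPa
Denominator = 108.16·sin33.5°·cos33.5° = 108.16·0.5519·0.8339 = 49.781 kPa
FS = 41.012 / 49.781 = 0.824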